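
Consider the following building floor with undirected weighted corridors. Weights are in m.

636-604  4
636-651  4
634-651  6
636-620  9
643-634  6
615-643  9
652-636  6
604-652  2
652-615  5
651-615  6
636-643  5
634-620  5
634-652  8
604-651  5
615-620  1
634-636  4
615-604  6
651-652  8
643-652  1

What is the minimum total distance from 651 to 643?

Enumerating some paths:
651 - 636 - 643: 4+5 = 9
651 - 652 - 643: 8+1 = 9
651 - 604 - 652 - 643: 5+2+1 = 8
651 - 636 - 604 - 652 - 643: 4+4+2+1 = 11
The minimum is 8 m via 651 - 604 - 652 - 643.

8 m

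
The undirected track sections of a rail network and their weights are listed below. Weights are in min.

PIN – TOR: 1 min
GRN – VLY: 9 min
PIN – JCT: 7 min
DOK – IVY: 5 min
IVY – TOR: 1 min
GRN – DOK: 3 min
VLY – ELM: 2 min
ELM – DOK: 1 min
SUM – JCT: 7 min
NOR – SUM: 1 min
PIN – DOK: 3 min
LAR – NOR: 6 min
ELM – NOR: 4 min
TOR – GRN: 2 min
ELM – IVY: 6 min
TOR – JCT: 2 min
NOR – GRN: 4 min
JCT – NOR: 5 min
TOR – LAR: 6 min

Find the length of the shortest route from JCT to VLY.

9 min

Settle nodes by increasing distance from JCT:
JCT: 0
TOR: 2  (via JCT)
IVY: 3  (via TOR)
PIN: 3  (via TOR)
GRN: 4  (via TOR)
NOR: 5  (via JCT)
SUM: 6  (via NOR)
DOK: 6  (via PIN)
ELM: 7  (via DOK)
LAR: 8  (via TOR)
VLY: 9  (via ELM)
Shortest route: JCT–TOR–PIN–DOK–ELM–VLY = 9 min.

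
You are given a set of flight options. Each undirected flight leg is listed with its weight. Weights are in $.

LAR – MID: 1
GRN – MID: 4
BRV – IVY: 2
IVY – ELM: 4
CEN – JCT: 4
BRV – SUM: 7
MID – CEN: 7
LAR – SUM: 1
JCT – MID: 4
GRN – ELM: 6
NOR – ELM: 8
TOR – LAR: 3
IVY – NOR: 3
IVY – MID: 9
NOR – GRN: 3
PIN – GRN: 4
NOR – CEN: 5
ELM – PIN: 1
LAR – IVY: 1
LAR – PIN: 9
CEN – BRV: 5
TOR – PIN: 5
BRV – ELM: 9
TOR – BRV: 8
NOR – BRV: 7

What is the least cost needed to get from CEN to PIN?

Settle nodes by increasing distance from CEN:
CEN: 0
JCT: 4  (via CEN)
BRV: 5  (via CEN)
NOR: 5  (via CEN)
IVY: 7  (via BRV)
MID: 7  (via CEN)
GRN: 8  (via NOR)
LAR: 8  (via IVY)
SUM: 9  (via LAR)
TOR: 11  (via LAR)
ELM: 11  (via IVY)
PIN: 12  (via GRN)
Shortest route: CEN → NOR → GRN → PIN = $12.

$12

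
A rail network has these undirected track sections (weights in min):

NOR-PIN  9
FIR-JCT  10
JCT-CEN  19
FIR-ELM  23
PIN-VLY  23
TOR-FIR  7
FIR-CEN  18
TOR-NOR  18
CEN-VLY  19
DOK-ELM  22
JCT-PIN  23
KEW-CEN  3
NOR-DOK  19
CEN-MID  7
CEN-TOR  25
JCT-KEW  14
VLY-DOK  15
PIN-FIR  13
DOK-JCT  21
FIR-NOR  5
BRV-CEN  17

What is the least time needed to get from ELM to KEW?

44 min

Compare a few routes:
ELM–DOK–JCT–KEW: 22+21+14 = 57
ELM–FIR–JCT–KEW: 23+10+14 = 47
ELM–FIR–JCT–CEN–KEW: 23+10+19+3 = 55
ELM–FIR–CEN–KEW: 23+18+3 = 44
The minimum is 44 min via ELM–FIR–CEN–KEW.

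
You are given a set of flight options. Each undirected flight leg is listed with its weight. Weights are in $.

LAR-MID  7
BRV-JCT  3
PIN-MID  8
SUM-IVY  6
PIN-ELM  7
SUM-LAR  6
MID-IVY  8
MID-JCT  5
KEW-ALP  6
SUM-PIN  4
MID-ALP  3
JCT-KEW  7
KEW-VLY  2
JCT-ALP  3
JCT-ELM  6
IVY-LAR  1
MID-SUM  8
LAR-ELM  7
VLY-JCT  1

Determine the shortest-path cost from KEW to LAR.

Running Dijkstra from KEW:
KEW: 0
VLY: 2  (via KEW)
JCT: 3  (via VLY)
BRV: 6  (via JCT)
ALP: 6  (via KEW)
MID: 8  (via JCT)
ELM: 9  (via JCT)
LAR: 15  (via MID)
Shortest route: KEW–VLY–JCT–MID–LAR = $15.

$15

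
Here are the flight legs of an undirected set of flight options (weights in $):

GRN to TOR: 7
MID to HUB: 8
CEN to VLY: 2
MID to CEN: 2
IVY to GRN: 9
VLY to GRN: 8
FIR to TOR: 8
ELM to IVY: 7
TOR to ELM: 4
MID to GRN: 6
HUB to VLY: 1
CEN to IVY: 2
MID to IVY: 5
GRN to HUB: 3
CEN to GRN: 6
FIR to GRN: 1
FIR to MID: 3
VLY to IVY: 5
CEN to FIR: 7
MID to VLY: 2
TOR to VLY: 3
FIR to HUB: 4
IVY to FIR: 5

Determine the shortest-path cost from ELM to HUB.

$8

Compare a few routes:
ELM → IVY → CEN → VLY → HUB: 7+2+2+1 = 12
ELM → TOR → VLY → HUB: 4+3+1 = 8
Cheapest is ELM → TOR → VLY → HUB at $8.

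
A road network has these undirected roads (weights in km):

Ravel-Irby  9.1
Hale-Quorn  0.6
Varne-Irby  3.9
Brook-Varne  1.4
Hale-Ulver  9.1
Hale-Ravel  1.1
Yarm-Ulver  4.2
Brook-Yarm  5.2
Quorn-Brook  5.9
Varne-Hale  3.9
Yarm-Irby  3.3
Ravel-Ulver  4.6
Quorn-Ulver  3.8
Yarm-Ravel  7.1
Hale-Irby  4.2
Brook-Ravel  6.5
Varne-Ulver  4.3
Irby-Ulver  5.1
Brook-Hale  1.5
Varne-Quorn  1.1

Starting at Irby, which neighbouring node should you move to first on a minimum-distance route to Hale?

Candidate routes:
Irby - Hale: 4.2 = 4.2
Irby - Varne - Brook - Hale: 3.9+1.4+1.5 = 6.8
Irby - Varne - Hale: 3.9+3.9 = 7.8
Irby - Varne - Quorn - Hale: 3.9+1.1+0.6 = 5.6
The minimum is 4.2 km via Irby - Hale.
So from Irby the first move is to Hale.

Hale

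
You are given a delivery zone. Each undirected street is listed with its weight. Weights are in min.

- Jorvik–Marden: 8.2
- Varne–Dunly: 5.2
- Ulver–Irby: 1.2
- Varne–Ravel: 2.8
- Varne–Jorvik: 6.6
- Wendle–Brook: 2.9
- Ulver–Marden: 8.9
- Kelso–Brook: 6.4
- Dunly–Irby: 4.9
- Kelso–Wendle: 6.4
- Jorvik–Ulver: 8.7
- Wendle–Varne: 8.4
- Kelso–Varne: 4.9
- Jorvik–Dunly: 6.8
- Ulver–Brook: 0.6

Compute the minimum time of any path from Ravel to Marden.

Settle nodes by increasing distance from Ravel:
Ravel: 0
Varne: 2.8  (via Ravel)
Kelso: 7.7  (via Varne)
Dunly: 8  (via Varne)
Jorvik: 9.4  (via Varne)
Wendle: 11.2  (via Varne)
Irby: 12.9  (via Dunly)
Brook: 14.1  (via Kelso)
Ulver: 14.1  (via Irby)
Marden: 17.6  (via Jorvik)
Shortest route: Ravel → Varne → Jorvik → Marden = 17.6 min.

17.6 min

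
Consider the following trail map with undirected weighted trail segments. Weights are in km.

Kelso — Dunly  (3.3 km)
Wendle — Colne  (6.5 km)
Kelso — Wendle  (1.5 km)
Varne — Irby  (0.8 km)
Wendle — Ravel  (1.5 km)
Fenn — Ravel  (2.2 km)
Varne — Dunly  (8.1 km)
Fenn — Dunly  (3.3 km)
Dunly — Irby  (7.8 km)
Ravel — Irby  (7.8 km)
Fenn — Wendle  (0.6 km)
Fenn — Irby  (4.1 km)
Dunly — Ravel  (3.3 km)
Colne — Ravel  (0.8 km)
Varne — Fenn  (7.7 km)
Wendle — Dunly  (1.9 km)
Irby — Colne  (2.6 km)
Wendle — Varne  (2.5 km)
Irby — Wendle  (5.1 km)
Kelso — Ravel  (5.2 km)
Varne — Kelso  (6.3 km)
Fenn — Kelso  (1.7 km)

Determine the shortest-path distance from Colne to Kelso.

Compare a few routes:
Colne - Ravel - Fenn - Kelso: 0.8+2.2+1.7 = 4.7
Colne - Ravel - Wendle - Fenn - Kelso: 0.8+1.5+0.6+1.7 = 4.6
Colne - Ravel - Wendle - Kelso: 0.8+1.5+1.5 = 3.8
The minimum is 3.8 km via Colne - Ravel - Wendle - Kelso.

3.8 km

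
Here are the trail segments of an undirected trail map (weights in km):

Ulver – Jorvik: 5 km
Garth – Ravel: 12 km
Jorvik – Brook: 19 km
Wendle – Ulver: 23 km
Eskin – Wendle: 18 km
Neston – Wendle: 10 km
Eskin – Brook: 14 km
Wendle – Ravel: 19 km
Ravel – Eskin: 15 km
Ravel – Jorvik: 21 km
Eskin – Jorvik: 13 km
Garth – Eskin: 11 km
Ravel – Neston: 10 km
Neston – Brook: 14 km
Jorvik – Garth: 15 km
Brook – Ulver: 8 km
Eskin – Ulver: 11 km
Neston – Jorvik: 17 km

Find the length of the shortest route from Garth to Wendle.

Running Dijkstra from Garth:
Garth: 0
Eskin: 11  (via Garth)
Ravel: 12  (via Garth)
Jorvik: 15  (via Garth)
Ulver: 20  (via Jorvik)
Neston: 22  (via Ravel)
Brook: 25  (via Eskin)
Wendle: 29  (via Eskin)
Shortest route: Garth–Eskin–Wendle = 29 km.

29 km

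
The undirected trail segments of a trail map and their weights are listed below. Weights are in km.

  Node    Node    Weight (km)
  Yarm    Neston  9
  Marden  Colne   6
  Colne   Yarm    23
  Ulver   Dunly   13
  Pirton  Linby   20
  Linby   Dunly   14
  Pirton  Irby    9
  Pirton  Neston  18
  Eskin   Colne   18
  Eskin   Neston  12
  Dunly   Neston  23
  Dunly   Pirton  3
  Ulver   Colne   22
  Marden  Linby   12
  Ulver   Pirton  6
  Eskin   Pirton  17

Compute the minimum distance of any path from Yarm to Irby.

36 km

Enumerating some paths:
Yarm–Neston–Eskin–Pirton–Irby: 9+12+17+9 = 47
Yarm–Neston–Dunly–Ulver–Pirton–Irby: 9+23+13+6+9 = 60
Yarm–Neston–Dunly–Pirton–Irby: 9+23+3+9 = 44
Yarm–Neston–Pirton–Irby: 9+18+9 = 36
The minimum is 36 km via Yarm–Neston–Pirton–Irby.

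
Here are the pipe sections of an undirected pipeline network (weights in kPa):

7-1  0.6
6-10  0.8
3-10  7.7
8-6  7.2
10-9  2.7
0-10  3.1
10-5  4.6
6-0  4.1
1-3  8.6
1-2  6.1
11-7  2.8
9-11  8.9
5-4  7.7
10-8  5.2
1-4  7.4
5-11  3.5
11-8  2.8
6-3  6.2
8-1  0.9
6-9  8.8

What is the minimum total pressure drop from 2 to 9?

Running Dijkstra from 2:
2: 0
1: 6.1  (via 2)
7: 6.7  (via 1)
8: 7  (via 1)
11: 9.5  (via 7)
10: 12.2  (via 8)
5: 13  (via 11)
6: 13  (via 10)
4: 13.5  (via 1)
3: 14.7  (via 1)
9: 14.9  (via 10)
Shortest route: 2–1–8–10–9 = 14.9 kPa.

14.9 kPa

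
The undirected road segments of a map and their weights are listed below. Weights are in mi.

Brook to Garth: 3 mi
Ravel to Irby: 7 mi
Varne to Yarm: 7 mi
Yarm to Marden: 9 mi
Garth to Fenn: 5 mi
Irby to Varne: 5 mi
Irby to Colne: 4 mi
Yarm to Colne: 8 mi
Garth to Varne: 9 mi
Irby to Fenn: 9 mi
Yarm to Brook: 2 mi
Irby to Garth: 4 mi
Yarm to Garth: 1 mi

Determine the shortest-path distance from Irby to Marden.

14 mi

Candidate routes:
Irby - Garth - Yarm - Marden: 4+1+9 = 14
Irby - Garth - Brook - Yarm - Marden: 4+3+2+9 = 18
Irby - Varne - Yarm - Marden: 5+7+9 = 21
Cheapest is Irby - Garth - Yarm - Marden at 14 mi.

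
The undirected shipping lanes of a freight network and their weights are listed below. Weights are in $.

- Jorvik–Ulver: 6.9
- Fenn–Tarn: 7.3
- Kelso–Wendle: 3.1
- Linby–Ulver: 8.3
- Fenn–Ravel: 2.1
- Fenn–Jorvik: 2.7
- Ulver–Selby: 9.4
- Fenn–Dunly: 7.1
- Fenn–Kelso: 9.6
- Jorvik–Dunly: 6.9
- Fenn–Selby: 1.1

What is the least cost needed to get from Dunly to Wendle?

$19.8

Shortest distances from Dunly:
Dunly: 0
Jorvik: 6.9  (via Dunly)
Fenn: 7.1  (via Dunly)
Selby: 8.2  (via Fenn)
Ravel: 9.2  (via Fenn)
Ulver: 13.8  (via Jorvik)
Tarn: 14.4  (via Fenn)
Kelso: 16.7  (via Fenn)
Wendle: 19.8  (via Kelso)
Shortest route: Dunly–Fenn–Kelso–Wendle = $19.8.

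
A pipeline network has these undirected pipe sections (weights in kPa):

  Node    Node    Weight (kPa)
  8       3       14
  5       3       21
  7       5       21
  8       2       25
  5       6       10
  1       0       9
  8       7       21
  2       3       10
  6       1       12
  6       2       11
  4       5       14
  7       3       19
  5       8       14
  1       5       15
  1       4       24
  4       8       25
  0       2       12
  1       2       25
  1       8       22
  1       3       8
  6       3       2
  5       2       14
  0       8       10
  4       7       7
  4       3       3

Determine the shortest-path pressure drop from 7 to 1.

18 kPa

Enumerating some paths:
7 → 3 → 1: 19+8 = 27
7 → 4 → 3 → 1: 7+3+8 = 18
7 → 4 → 3 → 6 → 1: 7+3+2+12 = 24
Cheapest is 7 → 4 → 3 → 1 at 18 kPa.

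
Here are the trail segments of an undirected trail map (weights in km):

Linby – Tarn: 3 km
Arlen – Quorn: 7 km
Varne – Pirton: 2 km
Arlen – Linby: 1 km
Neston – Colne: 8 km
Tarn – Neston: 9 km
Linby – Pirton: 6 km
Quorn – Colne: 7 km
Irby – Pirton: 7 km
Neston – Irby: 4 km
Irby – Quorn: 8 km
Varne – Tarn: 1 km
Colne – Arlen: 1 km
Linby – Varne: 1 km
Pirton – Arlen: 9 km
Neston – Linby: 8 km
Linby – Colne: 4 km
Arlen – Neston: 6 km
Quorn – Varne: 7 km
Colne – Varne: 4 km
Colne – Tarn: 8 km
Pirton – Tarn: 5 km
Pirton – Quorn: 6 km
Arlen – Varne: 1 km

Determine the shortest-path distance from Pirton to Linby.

Shortest distances from Pirton:
Pirton: 0
Varne: 2  (via Pirton)
Tarn: 3  (via Varne)
Arlen: 3  (via Varne)
Linby: 3  (via Varne)
Shortest route: Pirton–Varne–Linby = 3 km.

3 km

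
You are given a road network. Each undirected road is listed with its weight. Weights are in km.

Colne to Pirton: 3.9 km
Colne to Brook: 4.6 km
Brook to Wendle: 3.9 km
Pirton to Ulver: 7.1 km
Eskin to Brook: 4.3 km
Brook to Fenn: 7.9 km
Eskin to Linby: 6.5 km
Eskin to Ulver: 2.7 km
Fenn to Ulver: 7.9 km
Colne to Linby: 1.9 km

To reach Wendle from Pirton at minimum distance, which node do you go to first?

Enumerating some paths:
Pirton–Colne–Linby–Eskin–Brook–Wendle: 3.9+1.9+6.5+4.3+3.9 = 20.5
Pirton–Colne–Brook–Wendle: 3.9+4.6+3.9 = 12.4
Pirton–Ulver–Eskin–Brook–Wendle: 7.1+2.7+4.3+3.9 = 18
The minimum is 12.4 km via Pirton–Colne–Brook–Wendle.
So from Pirton the first move is to Colne.

Colne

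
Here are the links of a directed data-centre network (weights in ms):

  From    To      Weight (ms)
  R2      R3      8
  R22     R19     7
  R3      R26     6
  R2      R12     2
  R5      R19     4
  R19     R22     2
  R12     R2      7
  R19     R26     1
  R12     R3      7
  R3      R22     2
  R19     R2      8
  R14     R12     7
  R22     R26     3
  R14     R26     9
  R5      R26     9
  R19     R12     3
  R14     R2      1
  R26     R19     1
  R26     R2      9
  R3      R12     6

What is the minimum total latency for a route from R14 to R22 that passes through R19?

Shortest R14→R19: R14–R26–R19 = 10
Best R19 to R22: R19–R22 costing 2
Total via R19: 10 + 2 = 12 ms.

12 ms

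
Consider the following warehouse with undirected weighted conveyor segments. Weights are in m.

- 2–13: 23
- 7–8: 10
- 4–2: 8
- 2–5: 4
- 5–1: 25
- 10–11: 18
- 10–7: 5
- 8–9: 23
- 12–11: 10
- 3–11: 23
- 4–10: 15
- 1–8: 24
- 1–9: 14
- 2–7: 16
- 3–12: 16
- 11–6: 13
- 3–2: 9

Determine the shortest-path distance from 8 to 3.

Candidate routes:
8 - 7 - 2 - 3: 10+16+9 = 35
8 - 7 - 10 - 11 - 3: 10+5+18+23 = 56
8 - 7 - 10 - 4 - 2 - 3: 10+5+15+8+9 = 47
8 - 7 - 10 - 11 - 12 - 3: 10+5+18+10+16 = 59
Cheapest is 8 - 7 - 2 - 3 at 35 m.

35 m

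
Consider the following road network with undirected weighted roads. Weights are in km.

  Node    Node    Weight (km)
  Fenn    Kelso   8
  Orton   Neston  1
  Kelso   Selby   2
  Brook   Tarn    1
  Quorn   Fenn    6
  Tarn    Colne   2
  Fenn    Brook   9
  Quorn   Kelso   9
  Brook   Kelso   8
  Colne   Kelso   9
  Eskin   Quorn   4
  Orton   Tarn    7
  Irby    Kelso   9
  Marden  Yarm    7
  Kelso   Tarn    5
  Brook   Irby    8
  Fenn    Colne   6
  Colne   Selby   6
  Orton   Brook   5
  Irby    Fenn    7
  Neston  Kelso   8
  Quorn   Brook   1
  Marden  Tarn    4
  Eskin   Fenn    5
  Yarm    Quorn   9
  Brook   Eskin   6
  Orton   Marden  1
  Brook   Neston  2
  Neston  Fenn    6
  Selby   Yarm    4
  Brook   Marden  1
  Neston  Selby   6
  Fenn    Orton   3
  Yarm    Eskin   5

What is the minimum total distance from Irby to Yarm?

15 km

Settle nodes by increasing distance from Irby:
Irby: 0
Fenn: 7  (via Irby)
Brook: 8  (via Irby)
Tarn: 9  (via Brook)
Quorn: 9  (via Brook)
Marden: 9  (via Brook)
Kelso: 9  (via Irby)
Neston: 10  (via Brook)
Orton: 10  (via Fenn)
Colne: 11  (via Tarn)
Selby: 11  (via Kelso)
Eskin: 12  (via Fenn)
Yarm: 15  (via Selby)
Shortest route: Irby–Kelso–Selby–Yarm = 15 km.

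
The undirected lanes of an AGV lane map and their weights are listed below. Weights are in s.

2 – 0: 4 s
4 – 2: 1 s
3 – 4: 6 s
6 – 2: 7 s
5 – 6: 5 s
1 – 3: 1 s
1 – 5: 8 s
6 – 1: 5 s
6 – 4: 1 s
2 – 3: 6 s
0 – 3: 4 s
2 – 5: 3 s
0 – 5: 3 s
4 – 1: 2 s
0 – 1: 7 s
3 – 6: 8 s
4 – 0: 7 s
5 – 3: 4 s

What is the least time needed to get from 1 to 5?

Enumerating some paths:
1 → 3 → 5: 1+4 = 5
1 → 3 → 0 → 5: 1+4+3 = 8
1 → 5: 8 = 8
1 → 4 → 2 → 5: 2+1+3 = 6
The minimum is 5 s via 1 → 3 → 5.

5 s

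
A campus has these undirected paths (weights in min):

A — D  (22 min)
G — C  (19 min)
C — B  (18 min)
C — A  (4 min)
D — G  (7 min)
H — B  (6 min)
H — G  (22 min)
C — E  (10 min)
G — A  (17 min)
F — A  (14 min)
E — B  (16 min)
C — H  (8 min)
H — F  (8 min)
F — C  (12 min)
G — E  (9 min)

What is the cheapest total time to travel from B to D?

Enumerating some paths:
B - H - C - G - D: 6+8+19+7 = 40
B - H - C - A - D: 6+8+4+22 = 40
B - H - G - D: 6+22+7 = 35
B - E - G - D: 16+9+7 = 32
Cheapest is B - E - G - D at 32 min.

32 min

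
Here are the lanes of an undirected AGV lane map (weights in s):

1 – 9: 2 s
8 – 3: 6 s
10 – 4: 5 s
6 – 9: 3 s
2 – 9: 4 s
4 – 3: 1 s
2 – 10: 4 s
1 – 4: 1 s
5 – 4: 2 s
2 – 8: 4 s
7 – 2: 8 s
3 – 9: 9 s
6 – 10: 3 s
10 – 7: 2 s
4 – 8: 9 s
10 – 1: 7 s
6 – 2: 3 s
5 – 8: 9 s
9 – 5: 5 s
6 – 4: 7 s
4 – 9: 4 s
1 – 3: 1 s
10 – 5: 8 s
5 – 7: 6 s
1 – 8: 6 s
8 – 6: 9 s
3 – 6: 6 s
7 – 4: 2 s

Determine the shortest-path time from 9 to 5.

Running Dijkstra from 9:
9: 0
1: 2  (via 9)
3: 3  (via 1)
4: 3  (via 1)
6: 3  (via 9)
2: 4  (via 9)
5: 5  (via 9)
Shortest route: 9–5 = 5 s.

5 s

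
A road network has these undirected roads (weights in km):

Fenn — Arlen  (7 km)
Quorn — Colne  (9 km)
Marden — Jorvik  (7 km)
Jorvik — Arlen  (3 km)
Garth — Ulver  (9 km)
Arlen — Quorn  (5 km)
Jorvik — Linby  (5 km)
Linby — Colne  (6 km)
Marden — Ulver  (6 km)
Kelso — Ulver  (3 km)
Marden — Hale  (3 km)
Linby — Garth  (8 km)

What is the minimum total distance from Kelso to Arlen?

Running Dijkstra from Kelso:
Kelso: 0
Ulver: 3  (via Kelso)
Marden: 9  (via Ulver)
Hale: 12  (via Marden)
Garth: 12  (via Ulver)
Jorvik: 16  (via Marden)
Arlen: 19  (via Jorvik)
Shortest route: Kelso → Ulver → Marden → Jorvik → Arlen = 19 km.

19 km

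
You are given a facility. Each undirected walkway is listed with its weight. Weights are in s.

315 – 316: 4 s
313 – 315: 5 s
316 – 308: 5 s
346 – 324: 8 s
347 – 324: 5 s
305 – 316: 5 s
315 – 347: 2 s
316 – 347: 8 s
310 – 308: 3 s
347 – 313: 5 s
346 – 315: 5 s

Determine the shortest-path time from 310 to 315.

12 s

Running Dijkstra from 310:
310: 0
308: 3  (via 310)
316: 8  (via 308)
315: 12  (via 316)
Shortest route: 310–308–316–315 = 12 s.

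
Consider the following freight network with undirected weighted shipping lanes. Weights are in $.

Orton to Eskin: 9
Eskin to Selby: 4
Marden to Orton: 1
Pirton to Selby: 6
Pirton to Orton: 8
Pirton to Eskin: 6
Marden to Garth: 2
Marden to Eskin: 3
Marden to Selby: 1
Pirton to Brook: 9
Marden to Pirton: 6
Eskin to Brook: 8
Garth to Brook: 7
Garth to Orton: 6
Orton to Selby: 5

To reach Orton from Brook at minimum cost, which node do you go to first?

Garth

Enumerating some paths:
Brook - Garth - Orton: 7+6 = 13
Brook - Eskin - Selby - Marden - Orton: 8+4+1+1 = 14
Brook - Eskin - Marden - Orton: 8+3+1 = 12
Brook - Garth - Marden - Orton: 7+2+1 = 10
Cheapest is Brook - Garth - Marden - Orton at $10.
So from Brook the first move is to Garth.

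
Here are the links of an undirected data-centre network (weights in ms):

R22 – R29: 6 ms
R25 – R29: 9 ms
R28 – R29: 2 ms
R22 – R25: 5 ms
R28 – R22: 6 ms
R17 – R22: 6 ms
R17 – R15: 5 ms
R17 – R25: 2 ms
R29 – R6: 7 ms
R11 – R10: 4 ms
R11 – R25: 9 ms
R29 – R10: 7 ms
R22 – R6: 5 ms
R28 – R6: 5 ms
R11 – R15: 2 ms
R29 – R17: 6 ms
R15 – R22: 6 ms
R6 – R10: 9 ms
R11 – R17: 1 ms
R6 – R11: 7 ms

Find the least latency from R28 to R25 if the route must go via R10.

Shortest R28→R10: R28 → R29 → R10 = 9
Shortest R10→R25: R10 → R11 → R17 → R25 = 7
Total via R10: 9 + 7 = 16 ms.

16 ms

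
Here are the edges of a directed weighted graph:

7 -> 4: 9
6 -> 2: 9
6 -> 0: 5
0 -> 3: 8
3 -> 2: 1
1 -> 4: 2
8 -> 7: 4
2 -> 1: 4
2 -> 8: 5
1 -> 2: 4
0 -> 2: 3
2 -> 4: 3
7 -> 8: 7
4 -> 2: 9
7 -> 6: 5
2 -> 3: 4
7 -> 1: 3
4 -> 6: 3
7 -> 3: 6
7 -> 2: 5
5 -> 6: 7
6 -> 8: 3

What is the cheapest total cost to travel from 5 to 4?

Candidate routes:
5–6–0–2–1–4: 7+5+3+4+2 = 21
5–6–0–2–4: 7+5+3+3 = 18
5–6–8–7–1–4: 7+3+4+3+2 = 19
5–6–2–4: 7+9+3 = 19
The minimum is 18 via 5–6–0–2–4.

18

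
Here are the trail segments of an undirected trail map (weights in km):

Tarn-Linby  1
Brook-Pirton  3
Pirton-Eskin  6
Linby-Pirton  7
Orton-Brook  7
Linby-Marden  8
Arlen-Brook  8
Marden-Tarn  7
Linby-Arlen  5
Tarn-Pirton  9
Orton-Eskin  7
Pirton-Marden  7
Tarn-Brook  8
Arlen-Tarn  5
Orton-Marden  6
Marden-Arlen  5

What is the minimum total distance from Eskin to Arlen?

Candidate routes:
Eskin → Pirton → Linby → Arlen: 6+7+5 = 18
Eskin → Pirton → Brook → Arlen: 6+3+8 = 17
Eskin → Pirton → Marden → Arlen: 6+7+5 = 18
Cheapest is Eskin → Pirton → Brook → Arlen at 17 km.

17 km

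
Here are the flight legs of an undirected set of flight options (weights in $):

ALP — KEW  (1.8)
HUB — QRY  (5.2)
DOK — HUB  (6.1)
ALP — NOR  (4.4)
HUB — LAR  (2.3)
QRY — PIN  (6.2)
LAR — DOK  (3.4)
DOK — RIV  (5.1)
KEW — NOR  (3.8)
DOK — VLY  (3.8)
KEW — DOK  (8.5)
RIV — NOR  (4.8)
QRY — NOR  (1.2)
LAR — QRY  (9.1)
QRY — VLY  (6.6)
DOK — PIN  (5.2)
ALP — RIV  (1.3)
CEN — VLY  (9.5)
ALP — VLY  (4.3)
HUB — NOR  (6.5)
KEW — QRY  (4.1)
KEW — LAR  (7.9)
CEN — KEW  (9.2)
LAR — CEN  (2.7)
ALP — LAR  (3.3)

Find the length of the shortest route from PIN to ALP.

Settle nodes by increasing distance from PIN:
PIN: 0
DOK: 5.2  (via PIN)
QRY: 6.2  (via PIN)
NOR: 7.4  (via QRY)
LAR: 8.6  (via DOK)
VLY: 9  (via DOK)
RIV: 10.3  (via DOK)
KEW: 10.3  (via QRY)
HUB: 10.9  (via LAR)
CEN: 11.3  (via LAR)
ALP: 11.6  (via RIV)
Shortest route: PIN → DOK → RIV → ALP = $11.6.

$11.6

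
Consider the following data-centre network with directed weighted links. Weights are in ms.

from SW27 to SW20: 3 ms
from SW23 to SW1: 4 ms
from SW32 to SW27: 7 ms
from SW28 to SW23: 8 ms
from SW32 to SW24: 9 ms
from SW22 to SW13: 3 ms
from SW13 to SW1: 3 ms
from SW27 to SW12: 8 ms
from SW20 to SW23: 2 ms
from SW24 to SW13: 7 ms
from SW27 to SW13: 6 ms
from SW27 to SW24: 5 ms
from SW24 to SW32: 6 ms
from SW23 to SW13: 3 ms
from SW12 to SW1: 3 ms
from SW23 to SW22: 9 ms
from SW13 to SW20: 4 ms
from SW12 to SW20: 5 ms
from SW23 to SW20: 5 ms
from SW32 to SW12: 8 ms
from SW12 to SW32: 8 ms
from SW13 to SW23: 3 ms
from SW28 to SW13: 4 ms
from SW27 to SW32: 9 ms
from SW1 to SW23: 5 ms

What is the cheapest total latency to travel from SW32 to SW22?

Enumerating some paths:
SW32–SW27–SW20–SW23–SW22: 7+3+2+9 = 21
SW32–SW12–SW20–SW23–SW22: 8+5+2+9 = 24
Cheapest is SW32–SW27–SW20–SW23–SW22 at 21 ms.

21 ms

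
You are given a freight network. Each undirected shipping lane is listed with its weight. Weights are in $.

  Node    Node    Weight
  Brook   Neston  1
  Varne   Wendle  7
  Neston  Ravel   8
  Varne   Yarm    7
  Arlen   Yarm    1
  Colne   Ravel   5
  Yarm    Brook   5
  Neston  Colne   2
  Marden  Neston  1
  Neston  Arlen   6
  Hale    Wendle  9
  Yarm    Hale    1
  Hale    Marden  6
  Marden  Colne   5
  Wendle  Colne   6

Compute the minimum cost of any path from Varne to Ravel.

Compare a few routes:
Varne - Yarm - Brook - Neston - Colne - Ravel: 7+5+1+2+5 = 20
Varne - Yarm - Arlen - Neston - Colne - Ravel: 7+1+6+2+5 = 21
Varne - Wendle - Colne - Ravel: 7+6+5 = 18
Varne - Yarm - Brook - Neston - Ravel: 7+5+1+8 = 21
The minimum is $18 via Varne - Wendle - Colne - Ravel.

$18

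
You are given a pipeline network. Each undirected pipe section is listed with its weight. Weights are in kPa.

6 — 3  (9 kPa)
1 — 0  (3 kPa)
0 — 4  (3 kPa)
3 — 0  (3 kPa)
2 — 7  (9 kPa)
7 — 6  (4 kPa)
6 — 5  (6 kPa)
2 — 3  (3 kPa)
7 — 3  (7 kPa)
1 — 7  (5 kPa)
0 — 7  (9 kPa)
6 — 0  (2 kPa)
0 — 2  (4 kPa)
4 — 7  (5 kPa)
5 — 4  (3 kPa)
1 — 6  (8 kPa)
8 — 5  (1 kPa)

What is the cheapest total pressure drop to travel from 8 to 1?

10 kPa

Settle nodes by increasing distance from 8:
8: 0
5: 1  (via 8)
4: 4  (via 5)
0: 7  (via 4)
6: 7  (via 5)
7: 9  (via 4)
1: 10  (via 0)
Shortest route: 8 → 5 → 4 → 0 → 1 = 10 kPa.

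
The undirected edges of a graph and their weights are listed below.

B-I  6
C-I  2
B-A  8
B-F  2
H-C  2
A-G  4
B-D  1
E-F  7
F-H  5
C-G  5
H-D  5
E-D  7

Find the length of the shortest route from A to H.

Enumerating some paths:
A–B–F–H: 8+2+5 = 15
A–B–I–C–H: 8+6+2+2 = 18
A–B–D–H: 8+1+5 = 14
A–G–C–H: 4+5+2 = 11
Cheapest is A–G–C–H at 11.

11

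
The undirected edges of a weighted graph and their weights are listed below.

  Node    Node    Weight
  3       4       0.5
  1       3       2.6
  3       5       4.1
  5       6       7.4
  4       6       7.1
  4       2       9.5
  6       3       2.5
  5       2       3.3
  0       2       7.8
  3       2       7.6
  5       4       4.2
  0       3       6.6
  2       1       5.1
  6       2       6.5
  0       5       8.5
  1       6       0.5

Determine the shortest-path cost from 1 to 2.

5.1

Shortest distances from 1:
1: 0
6: 0.5  (via 1)
3: 2.6  (via 1)
4: 3.1  (via 3)
2: 5.1  (via 1)
Shortest route: 1–2 = 5.1.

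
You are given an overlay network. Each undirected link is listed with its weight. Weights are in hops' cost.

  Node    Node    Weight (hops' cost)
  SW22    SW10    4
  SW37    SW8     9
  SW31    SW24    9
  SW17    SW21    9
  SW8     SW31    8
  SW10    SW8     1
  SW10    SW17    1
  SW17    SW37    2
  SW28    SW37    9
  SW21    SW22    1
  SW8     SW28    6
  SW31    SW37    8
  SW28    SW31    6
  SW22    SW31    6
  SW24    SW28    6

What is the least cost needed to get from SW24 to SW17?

14 hops' cost

Candidate routes:
SW24 - SW28 - SW8 - SW10 - SW17: 6+6+1+1 = 14
SW24 - SW28 - SW37 - SW17: 6+9+2 = 17
Cheapest is SW24 - SW28 - SW8 - SW10 - SW17 at 14 hops' cost.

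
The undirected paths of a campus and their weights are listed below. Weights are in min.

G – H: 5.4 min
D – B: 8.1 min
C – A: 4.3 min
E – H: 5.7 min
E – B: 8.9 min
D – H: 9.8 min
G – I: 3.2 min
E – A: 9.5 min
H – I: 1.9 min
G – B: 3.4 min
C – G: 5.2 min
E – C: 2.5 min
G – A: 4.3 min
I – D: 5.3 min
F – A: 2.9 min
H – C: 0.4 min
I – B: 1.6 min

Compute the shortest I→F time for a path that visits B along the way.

12.2 min

Shortest I→B: I → B = 1.6
Best B to F: B → G → A → F costing 10.6
Total via B: 1.6 + 10.6 = 12.2 min.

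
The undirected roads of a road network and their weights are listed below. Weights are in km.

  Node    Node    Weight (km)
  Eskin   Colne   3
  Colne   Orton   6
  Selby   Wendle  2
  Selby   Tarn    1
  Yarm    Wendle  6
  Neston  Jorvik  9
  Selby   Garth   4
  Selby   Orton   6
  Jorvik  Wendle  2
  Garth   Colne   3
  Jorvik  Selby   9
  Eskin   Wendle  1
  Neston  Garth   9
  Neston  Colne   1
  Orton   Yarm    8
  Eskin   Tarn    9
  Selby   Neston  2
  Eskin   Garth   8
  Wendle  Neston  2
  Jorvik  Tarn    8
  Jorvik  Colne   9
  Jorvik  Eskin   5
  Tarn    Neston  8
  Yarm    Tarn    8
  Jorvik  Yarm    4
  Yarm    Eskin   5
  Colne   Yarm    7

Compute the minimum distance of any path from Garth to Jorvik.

Settle nodes by increasing distance from Garth:
Garth: 0
Colne: 3  (via Garth)
Neston: 4  (via Colne)
Selby: 4  (via Garth)
Tarn: 5  (via Selby)
Wendle: 6  (via Neston)
Eskin: 6  (via Colne)
Jorvik: 8  (via Wendle)
Shortest route: Garth–Colne–Neston–Wendle–Jorvik = 8 km.

8 km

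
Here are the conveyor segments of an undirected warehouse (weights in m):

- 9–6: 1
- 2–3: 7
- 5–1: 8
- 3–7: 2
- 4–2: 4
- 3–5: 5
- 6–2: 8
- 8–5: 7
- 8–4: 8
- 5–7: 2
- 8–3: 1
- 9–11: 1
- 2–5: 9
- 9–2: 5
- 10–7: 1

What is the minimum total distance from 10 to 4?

12 m

Candidate routes:
10 → 7 → 3 → 8 → 4: 1+2+1+8 = 12
10 → 7 → 3 → 2 → 4: 1+2+7+4 = 14
10 → 7 → 5 → 3 → 8 → 4: 1+2+5+1+8 = 17
10 → 7 → 5 → 2 → 4: 1+2+9+4 = 16
Cheapest is 10 → 7 → 3 → 8 → 4 at 12 m.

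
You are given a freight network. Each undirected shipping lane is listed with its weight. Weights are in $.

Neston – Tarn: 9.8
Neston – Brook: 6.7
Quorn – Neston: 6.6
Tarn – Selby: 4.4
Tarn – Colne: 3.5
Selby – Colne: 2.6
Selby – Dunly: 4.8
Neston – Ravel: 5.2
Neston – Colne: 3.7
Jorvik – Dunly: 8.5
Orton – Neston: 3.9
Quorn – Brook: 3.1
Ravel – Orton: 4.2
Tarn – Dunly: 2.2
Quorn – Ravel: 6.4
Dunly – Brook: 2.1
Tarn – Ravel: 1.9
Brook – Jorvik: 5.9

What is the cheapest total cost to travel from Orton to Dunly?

Compare a few routes:
Orton–Neston–Ravel–Tarn–Dunly: 3.9+5.2+1.9+2.2 = 13.2
Orton–Neston–Brook–Dunly: 3.9+6.7+2.1 = 12.7
Orton–Ravel–Tarn–Dunly: 4.2+1.9+2.2 = 8.3
Cheapest is Orton–Ravel–Tarn–Dunly at $8.3.

$8.3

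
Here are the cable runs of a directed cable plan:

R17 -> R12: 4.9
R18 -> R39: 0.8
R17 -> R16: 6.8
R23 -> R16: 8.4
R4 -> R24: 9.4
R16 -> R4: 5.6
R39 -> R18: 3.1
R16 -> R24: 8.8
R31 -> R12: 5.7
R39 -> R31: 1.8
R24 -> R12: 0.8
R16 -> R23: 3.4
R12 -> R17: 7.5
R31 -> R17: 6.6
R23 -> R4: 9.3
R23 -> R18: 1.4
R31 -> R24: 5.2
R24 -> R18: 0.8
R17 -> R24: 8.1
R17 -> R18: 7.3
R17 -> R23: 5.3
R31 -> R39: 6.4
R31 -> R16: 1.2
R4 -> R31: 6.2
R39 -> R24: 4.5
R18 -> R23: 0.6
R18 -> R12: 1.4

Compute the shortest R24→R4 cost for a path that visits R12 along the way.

20.7

Best R24 to R12: R24 → R12 costing 0.8
Shortest R12→R4: R12 → R17 → R16 → R4 = 19.9
Total via R12: 0.8 + 19.9 = 20.7.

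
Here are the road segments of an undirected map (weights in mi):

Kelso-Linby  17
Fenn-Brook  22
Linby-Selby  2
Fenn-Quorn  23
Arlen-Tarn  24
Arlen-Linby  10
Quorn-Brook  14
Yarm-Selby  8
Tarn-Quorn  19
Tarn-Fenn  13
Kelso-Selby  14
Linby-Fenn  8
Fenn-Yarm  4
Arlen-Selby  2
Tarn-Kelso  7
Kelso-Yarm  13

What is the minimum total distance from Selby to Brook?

Running Dijkstra from Selby:
Selby: 0
Arlen: 2  (via Selby)
Linby: 2  (via Selby)
Yarm: 8  (via Selby)
Fenn: 10  (via Linby)
Kelso: 14  (via Selby)
Tarn: 21  (via Kelso)
Brook: 32  (via Fenn)
Shortest route: Selby → Linby → Fenn → Brook = 32 mi.

32 mi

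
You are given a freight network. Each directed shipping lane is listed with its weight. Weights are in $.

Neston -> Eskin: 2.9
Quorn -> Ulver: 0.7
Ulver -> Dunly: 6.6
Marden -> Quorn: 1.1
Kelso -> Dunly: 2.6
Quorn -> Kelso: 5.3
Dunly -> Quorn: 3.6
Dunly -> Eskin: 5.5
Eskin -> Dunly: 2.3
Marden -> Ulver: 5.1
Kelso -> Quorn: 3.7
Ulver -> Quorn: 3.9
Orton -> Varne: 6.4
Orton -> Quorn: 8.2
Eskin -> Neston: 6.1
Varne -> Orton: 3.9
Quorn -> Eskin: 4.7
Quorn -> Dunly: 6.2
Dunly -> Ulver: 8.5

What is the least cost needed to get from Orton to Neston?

$19

Settle nodes by increasing distance from Orton:
Orton: 0
Varne: 6.4  (via Orton)
Quorn: 8.2  (via Orton)
Ulver: 8.9  (via Quorn)
Eskin: 12.9  (via Quorn)
Kelso: 13.5  (via Quorn)
Dunly: 14.4  (via Quorn)
Neston: 19  (via Eskin)
Shortest route: Orton–Quorn–Eskin–Neston = $19.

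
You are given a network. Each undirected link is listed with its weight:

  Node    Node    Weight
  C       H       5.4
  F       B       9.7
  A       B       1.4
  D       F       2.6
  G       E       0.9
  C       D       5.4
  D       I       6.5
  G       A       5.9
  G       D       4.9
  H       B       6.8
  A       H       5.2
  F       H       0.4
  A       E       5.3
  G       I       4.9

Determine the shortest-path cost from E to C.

11.2

Running Dijkstra from E:
E: 0
G: 0.9  (via E)
A: 5.3  (via E)
D: 5.8  (via G)
I: 5.8  (via G)
B: 6.7  (via A)
F: 8.4  (via D)
H: 8.8  (via F)
C: 11.2  (via D)
Shortest route: E–G–D–C = 11.2.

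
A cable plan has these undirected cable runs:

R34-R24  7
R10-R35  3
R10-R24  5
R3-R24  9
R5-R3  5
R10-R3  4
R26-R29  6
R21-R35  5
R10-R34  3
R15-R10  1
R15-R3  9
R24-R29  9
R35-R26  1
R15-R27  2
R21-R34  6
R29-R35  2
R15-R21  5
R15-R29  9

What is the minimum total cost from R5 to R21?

15

Enumerating some paths:
R5 → R3 → R10 → R15 → R21: 5+4+1+5 = 15
R5 → R3 → R10 → R35 → R21: 5+4+3+5 = 17
The minimum is 15 via R5 → R3 → R10 → R15 → R21.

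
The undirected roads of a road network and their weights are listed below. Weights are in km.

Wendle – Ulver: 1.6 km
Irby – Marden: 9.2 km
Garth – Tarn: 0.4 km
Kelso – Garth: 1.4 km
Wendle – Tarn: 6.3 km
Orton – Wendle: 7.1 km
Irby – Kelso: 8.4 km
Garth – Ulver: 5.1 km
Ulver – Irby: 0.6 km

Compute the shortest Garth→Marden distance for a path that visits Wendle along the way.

18.1 km

Best Garth to Wendle: Garth–Tarn–Wendle costing 6.7
Best Wendle to Marden: Wendle–Ulver–Irby–Marden costing 11.4
Total via Wendle: 6.7 + 11.4 = 18.1 km.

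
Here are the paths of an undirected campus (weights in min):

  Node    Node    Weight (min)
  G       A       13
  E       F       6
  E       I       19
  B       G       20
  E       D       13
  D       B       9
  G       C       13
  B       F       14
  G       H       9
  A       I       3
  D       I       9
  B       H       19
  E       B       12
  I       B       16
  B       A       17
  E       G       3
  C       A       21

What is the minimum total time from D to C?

29 min

Running Dijkstra from D:
D: 0
B: 9  (via D)
I: 9  (via D)
A: 12  (via I)
E: 13  (via D)
G: 16  (via E)
F: 19  (via E)
H: 25  (via G)
C: 29  (via G)
Shortest route: D–E–G–C = 29 min.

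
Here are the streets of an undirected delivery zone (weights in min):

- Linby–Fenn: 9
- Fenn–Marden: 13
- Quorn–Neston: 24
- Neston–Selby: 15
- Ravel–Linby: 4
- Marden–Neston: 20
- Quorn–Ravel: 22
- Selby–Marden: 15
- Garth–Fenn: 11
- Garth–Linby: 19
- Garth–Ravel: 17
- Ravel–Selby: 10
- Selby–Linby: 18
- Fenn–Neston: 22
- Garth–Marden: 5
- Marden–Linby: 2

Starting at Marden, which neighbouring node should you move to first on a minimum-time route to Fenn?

Compare a few routes:
Marden–Garth–Fenn: 5+11 = 16
Marden–Linby–Fenn: 2+9 = 11
Marden–Fenn: 13 = 13
Cheapest is Marden–Linby–Fenn at 11 min.
So from Marden the first move is to Linby.

Linby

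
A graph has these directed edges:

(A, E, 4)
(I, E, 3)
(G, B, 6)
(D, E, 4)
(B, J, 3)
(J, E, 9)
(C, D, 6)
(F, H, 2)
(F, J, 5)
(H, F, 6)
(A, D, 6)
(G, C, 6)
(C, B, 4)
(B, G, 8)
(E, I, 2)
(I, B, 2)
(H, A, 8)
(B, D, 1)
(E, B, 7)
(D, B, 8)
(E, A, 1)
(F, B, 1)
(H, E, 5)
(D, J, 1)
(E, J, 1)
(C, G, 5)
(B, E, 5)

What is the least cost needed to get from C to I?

Settle nodes by increasing distance from C:
C: 0
B: 4  (via C)
D: 5  (via B)
G: 5  (via C)
J: 6  (via D)
E: 9  (via B)
A: 10  (via E)
I: 11  (via E)
Shortest route: C–B–E–I = 11.

11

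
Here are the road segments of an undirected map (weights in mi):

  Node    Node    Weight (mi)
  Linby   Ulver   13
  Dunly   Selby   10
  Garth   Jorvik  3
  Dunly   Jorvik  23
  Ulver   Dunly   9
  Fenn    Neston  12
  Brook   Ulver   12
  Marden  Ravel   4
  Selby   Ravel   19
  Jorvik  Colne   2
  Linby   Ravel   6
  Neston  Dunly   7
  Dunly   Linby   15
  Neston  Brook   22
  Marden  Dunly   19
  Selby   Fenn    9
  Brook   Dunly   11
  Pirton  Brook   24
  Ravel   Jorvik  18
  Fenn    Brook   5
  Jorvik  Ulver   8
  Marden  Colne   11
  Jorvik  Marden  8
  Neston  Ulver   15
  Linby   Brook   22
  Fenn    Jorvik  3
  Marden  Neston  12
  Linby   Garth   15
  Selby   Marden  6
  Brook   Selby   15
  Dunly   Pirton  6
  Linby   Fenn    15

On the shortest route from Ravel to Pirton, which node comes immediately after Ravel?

Marden

Compare a few routes:
Ravel → Linby → Dunly → Pirton: 6+15+6 = 27
Ravel → Marden → Selby → Dunly → Pirton: 4+6+10+6 = 26
Ravel → Marden → Dunly → Pirton: 4+19+6 = 29
Cheapest is Ravel → Marden → Selby → Dunly → Pirton at 26 mi.
So from Ravel the first move is to Marden.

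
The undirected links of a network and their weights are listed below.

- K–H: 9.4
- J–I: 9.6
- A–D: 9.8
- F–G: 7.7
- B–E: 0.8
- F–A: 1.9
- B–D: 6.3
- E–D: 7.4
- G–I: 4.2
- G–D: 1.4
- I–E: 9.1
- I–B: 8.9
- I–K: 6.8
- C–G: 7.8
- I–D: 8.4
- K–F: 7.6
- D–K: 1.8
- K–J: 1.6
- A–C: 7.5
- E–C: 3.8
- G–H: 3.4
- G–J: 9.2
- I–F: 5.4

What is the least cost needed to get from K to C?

Compare a few routes:
K → D → G → C: 1.8+1.4+7.8 = 11
K → D → B → E → C: 1.8+6.3+0.8+3.8 = 12.7
The minimum is 11 via K → D → G → C.

11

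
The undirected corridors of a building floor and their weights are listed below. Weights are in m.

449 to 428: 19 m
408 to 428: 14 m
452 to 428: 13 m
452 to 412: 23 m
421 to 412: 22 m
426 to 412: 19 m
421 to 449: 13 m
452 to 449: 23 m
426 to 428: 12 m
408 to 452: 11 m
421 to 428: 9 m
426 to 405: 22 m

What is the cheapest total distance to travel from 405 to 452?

47 m

Candidate routes:
405 → 426 → 428 → 452: 22+12+13 = 47
405 → 426 → 428 → 408 → 452: 22+12+14+11 = 59
Cheapest is 405 → 426 → 428 → 452 at 47 m.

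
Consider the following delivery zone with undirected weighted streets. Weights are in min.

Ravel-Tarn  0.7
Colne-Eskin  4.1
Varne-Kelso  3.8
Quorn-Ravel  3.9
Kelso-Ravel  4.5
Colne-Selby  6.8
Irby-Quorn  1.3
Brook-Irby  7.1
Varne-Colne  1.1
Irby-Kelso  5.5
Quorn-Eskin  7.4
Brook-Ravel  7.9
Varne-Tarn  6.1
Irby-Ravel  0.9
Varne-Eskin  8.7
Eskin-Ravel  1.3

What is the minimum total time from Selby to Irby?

Enumerating some paths:
Selby - Colne - Varne - Kelso - Irby: 6.8+1.1+3.8+5.5 = 17.2
Selby - Colne - Varne - Kelso - Ravel - Irby: 6.8+1.1+3.8+4.5+0.9 = 17.1
Selby - Colne - Varne - Tarn - Ravel - Irby: 6.8+1.1+6.1+0.7+0.9 = 15.6
Selby - Colne - Eskin - Ravel - Irby: 6.8+4.1+1.3+0.9 = 13.1
The minimum is 13.1 min via Selby - Colne - Eskin - Ravel - Irby.

13.1 min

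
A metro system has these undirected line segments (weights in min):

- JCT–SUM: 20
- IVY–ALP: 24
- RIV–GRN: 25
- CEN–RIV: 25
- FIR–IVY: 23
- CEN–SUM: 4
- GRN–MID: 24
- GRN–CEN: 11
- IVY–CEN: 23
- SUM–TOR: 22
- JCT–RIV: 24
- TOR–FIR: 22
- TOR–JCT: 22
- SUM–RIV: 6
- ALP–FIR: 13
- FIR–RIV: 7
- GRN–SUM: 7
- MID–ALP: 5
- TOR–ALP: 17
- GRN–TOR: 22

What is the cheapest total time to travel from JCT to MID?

Candidate routes:
JCT → RIV → FIR → ALP → MID: 24+7+13+5 = 49
JCT → TOR → ALP → MID: 22+17+5 = 44
JCT → SUM → RIV → FIR → ALP → MID: 20+6+7+13+5 = 51
The minimum is 44 min via JCT → TOR → ALP → MID.

44 min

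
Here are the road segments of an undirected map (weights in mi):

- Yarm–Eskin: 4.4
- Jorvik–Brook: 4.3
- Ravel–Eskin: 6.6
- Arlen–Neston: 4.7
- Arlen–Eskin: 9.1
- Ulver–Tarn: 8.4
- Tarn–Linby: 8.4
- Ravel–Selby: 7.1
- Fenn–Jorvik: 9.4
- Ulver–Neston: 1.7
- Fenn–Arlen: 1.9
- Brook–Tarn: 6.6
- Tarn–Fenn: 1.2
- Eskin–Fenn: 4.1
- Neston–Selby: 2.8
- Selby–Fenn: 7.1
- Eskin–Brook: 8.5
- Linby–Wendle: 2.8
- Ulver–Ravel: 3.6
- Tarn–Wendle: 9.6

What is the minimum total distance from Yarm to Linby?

Settle nodes by increasing distance from Yarm:
Yarm: 0
Eskin: 4.4  (via Yarm)
Fenn: 8.5  (via Eskin)
Tarn: 9.7  (via Fenn)
Arlen: 10.4  (via Fenn)
Ravel: 11  (via Eskin)
Brook: 12.9  (via Eskin)
Ulver: 14.6  (via Ravel)
Neston: 15.1  (via Arlen)
Selby: 15.6  (via Fenn)
Jorvik: 17.2  (via Brook)
Linby: 18.1  (via Tarn)
Shortest route: Yarm–Eskin–Fenn–Tarn–Linby = 18.1 mi.

18.1 mi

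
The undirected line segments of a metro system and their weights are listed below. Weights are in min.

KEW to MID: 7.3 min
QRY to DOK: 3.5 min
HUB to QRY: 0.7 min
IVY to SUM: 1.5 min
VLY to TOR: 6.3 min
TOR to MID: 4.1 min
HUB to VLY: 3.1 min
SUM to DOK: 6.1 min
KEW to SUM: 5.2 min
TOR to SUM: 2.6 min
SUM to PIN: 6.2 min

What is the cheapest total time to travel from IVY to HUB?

11.8 min

Candidate routes:
IVY - SUM - DOK - QRY - HUB: 1.5+6.1+3.5+0.7 = 11.8
IVY - SUM - TOR - VLY - HUB: 1.5+2.6+6.3+3.1 = 13.5
Cheapest is IVY - SUM - DOK - QRY - HUB at 11.8 min.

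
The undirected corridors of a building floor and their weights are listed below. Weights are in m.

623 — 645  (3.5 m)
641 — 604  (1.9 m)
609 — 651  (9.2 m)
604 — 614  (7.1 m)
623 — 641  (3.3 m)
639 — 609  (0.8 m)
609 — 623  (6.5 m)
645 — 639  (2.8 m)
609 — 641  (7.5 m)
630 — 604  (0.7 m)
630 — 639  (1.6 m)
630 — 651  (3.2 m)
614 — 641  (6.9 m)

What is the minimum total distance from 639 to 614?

Settle nodes by increasing distance from 639:
639: 0
609: 0.8  (via 639)
630: 1.6  (via 639)
604: 2.3  (via 630)
645: 2.8  (via 639)
641: 4.2  (via 604)
651: 4.8  (via 630)
623: 6.3  (via 645)
614: 9.4  (via 604)
Shortest route: 639–630–604–614 = 9.4 m.

9.4 m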